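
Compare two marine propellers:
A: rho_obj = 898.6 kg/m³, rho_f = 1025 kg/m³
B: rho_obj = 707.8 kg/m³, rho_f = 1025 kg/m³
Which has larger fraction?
fraction(A) = 0.8767, fraction(B) = 0.6905. Answer: A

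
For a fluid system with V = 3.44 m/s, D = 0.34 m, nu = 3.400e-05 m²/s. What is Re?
Formula: Re = \frac{V D}{\nu}
Re = 3.44·0.34/3.400e-05 = 34400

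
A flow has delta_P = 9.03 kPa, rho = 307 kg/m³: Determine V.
Formula: V = \sqrt{\frac{2 \Delta P}{\rho}}
V = √(2·(9.03·1000)/307) = 7.67 m/s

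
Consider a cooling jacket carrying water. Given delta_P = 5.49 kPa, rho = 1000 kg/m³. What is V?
Formula: V = \sqrt{\frac{2 \Delta P}{\rho}}
V = √(2·(5.49·1000)/1000) = 3.314 m/s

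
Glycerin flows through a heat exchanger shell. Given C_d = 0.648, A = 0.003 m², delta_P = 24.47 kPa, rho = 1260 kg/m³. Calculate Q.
Formula: Q = C_d A \sqrt{\frac{2 \Delta P}{\rho}}
Q = 0.648·0.003·√(2·(24.47·1000)/1260)·1000 = 12.12 L/s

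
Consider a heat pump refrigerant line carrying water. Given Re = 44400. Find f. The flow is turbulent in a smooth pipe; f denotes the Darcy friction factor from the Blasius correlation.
Formula: f = \frac{0.316}{Re^{0.25}}
f = 0.316/44400^0.25 = 0.02177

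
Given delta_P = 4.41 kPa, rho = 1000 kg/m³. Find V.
Formula: V = \sqrt{\frac{2 \Delta P}{\rho}}
V = √(2·(4.41·1000)/1000) = 2.97 m/s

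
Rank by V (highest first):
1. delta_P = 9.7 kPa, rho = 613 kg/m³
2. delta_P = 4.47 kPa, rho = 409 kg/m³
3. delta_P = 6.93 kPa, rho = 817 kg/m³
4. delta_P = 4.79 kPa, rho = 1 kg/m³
Case 1: V = 5.626 m/s
Case 2: V = 4.675 m/s
Case 3: V = 4.119 m/s
Case 4: V = 97.88 m/s
Ranking (highest first): 4, 1, 2, 3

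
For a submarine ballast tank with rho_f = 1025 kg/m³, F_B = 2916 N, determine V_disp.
Formula: F_B = \rho_f g V_{disp}
Substituting knowns: 2916 = 1025·9.81·V_disp
Solving for V_disp: V_disp = 2916/(1025·9.81) = 0.29 m³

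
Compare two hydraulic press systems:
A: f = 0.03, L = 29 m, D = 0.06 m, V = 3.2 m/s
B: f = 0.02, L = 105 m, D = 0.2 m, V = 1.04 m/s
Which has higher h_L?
h_L(A) = 7.568 m, h_L(B) = 0.5788 m. Answer: A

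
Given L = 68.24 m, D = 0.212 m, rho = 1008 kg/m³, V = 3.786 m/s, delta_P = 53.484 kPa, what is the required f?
Formula: \Delta P = f \frac{L}{D} \frac{\rho V^2}{2}
Substituting knowns: 53.484 = f·(68.24/0.212)·0.5·1008·3.786²/1000
Solving for f: f = (53.484·1000)/((68.24/0.212)·0.5·1008·3.786²) = 0.023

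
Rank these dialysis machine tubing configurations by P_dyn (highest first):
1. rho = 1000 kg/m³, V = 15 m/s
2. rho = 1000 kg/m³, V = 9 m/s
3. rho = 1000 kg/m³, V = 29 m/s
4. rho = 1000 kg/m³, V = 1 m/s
Case 1: P_dyn = 112.5 kPa
Case 2: P_dyn = 40.5 kPa
Case 3: P_dyn = 420.5 kPa
Case 4: P_dyn = 0.5 kPa
Ranking (highest first): 3, 1, 2, 4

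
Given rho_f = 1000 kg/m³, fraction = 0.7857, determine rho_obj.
Formula: f_{sub} = \frac{\rho_{obj}}{\rho_f}
Substituting knowns: 0.7857 = rho_obj/1000
Solving for rho_obj: rho_obj = 0.7857·1000 = 785.7 kg/m³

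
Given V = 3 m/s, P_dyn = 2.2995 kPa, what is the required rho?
Formula: P_{dyn} = \frac{1}{2} \rho V^2
Substituting knowns: 2.2995 = 0.5·rho·3²/1000
Solving for rho: rho = 2·(2.2995·1000)/3² = 511 kg/m³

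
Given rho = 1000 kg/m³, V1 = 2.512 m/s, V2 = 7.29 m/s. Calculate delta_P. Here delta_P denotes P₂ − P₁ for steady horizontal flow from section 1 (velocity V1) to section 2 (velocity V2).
Formula: \Delta P = \frac{1}{2} \rho (V_1^2 - V_2^2)
delta_P = 0.5·1000·(2.512² − 7.29²)/1000 = -23.42 kPa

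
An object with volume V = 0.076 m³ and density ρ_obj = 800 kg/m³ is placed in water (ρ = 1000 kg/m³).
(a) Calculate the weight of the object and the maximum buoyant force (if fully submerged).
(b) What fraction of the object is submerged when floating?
(a) W=rho_obj*g*V=800*9.81*0.076=596.4 N; F_B(max)=rho*g*V=1000*9.81*0.076=745.6 N
(b) Floating fraction=rho_obj/rho=800/1000=0.800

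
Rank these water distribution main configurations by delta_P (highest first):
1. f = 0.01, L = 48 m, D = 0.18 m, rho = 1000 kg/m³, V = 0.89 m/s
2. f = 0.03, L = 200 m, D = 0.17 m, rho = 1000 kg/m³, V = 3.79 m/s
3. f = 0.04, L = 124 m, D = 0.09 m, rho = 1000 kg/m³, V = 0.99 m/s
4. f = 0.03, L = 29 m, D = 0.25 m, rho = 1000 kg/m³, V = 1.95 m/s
Case 1: delta_P = 1.056 kPa
Case 2: delta_P = 253.5 kPa
Case 3: delta_P = 27.01 kPa
Case 4: delta_P = 6.616 kPa
Ranking (highest first): 2, 3, 4, 1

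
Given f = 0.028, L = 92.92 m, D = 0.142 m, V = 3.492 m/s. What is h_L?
Formula: h_L = f \frac{L}{D} \frac{V^2}{2g}
h_L = 0.028·(92.92/0.142)·3.492²/(2·9.81) = 11.39 m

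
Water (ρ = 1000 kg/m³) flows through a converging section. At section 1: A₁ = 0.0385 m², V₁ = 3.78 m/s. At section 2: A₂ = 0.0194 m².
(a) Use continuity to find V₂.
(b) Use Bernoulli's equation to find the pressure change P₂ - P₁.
(a) Continuity: A₁V₁=A₂V₂ -> V₂=A₁V₁/A₂=0.0385*3.78/0.0194=7.50 m/s
(b) Bernoulli: P₂-P₁=0.5*rho*(V₁^2-V₂^2)/1000=0.5*1000*(3.78^2-7.50^2)/1000=-20.98 kPa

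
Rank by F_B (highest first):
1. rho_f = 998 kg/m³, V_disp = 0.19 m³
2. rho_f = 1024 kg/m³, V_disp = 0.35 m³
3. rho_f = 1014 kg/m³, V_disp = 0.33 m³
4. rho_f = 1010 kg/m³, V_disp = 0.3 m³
Case 1: F_B = 1860 N
Case 2: F_B = 3516 N
Case 3: F_B = 3283 N
Case 4: F_B = 2972 N
Ranking (highest first): 2, 3, 4, 1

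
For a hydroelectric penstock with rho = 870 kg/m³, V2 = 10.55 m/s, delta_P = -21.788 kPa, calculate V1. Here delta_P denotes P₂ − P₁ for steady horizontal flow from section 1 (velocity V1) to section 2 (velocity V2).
Formula: \Delta P = \frac{1}{2} \rho (V_1^2 - V_2^2)
Substituting knowns: -21.788 = 0.5·870·(V1² − 10.55²)/1000
Solving for V1: V1 = √(10.55² + 2·(-21.788·1000)/870) = 7.824 m/s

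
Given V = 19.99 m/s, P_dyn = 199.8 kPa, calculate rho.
Formula: P_{dyn} = \frac{1}{2} \rho V^2
Substituting knowns: 199.8 = 0.5·rho·19.99²/1000
Solving for rho: rho = 2·(199.8·1000)/19.99² = 1000 kg/m³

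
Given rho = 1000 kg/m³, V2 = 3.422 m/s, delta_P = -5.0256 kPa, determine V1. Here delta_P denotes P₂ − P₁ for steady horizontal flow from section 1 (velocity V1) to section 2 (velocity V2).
Formula: \Delta P = \frac{1}{2} \rho (V_1^2 - V_2^2)
Substituting knowns: -5.0256 = 0.5·1000·(V1² − 3.422²)/1000
Solving for V1: V1 = √(3.422² + 2·(-5.0256·1000)/1000) = 1.288 m/s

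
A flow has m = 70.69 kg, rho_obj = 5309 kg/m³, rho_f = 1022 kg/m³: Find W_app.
Formula: W_{app} = mg\left(1 - \frac{\rho_f}{\rho_{obj}}\right)
W_app = 70.69·9.81·(1 − 1022/5309) = 560 N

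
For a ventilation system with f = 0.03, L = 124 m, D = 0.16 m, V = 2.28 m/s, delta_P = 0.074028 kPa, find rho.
Formula: \Delta P = f \frac{L}{D} \frac{\rho V^2}{2}
Substituting knowns: 0.074028 = 0.03·(124/0.16)·0.5·rho·2.28²/1000
Solving for rho: rho = (0.074028·1000)/(0.03·(124/0.16)·0.5·2.28²) = 1.225 kg/m³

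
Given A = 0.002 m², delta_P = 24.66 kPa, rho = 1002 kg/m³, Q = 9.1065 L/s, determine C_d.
Formula: Q = C_d A \sqrt{\frac{2 \Delta P}{\rho}}
Substituting knowns: 9.1065 = C_d·0.002·√(2·(24.66·1000)/1002)·1000
Solving for C_d: C_d = (9.1065/1000)/(0.002·√(2·(24.66·1000)/1002)) = 0.649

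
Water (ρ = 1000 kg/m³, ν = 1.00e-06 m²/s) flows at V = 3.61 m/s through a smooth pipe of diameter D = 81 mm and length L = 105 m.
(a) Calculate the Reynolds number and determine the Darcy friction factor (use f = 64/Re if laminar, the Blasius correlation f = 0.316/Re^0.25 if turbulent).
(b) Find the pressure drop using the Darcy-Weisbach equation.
(a) Re = V·D/ν = 3.61·0.081/1.00e-06 = 292410 → turbulent (Re > 4000); f = 0.316/Re^0.25 = 0.316/292410^0.25 = 0.013589 (Blasius is strictly valid for Re ≲ 1e5; used here as the smooth-pipe estimate the problem specifies)
(b) Darcy-Weisbach: ΔP = f·(L/D)·½ρV²/1000 = 0.013589·(105/0.081)·½·1000·3.61²/1000 = 114.8 kPa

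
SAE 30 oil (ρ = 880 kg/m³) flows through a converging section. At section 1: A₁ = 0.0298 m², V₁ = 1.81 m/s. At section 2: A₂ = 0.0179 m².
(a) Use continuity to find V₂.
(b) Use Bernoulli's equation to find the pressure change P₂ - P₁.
(a) Continuity: A₁V₁=A₂V₂ -> V₂=A₁V₁/A₂=0.0298*1.81/0.0179=3.01 m/s
(b) Bernoulli: P₂-P₁=0.5*rho*(V₁^2-V₂^2)/1000=0.5*880*(1.81^2-3.01^2)/1000=-2.545 kPa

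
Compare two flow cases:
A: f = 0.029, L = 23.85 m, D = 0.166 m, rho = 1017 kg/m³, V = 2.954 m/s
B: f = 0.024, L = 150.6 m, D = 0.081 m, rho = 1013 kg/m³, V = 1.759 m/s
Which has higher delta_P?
delta_P(A) = 18.49 kPa, delta_P(B) = 69.93 kPa. Answer: B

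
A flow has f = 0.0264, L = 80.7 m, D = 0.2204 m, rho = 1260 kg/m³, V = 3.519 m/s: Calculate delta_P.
Formula: \Delta P = f \frac{L}{D} \frac{\rho V^2}{2}
delta_P = 0.0264·(80.7/0.2204)·0.5·1260·3.519²/1000 = 75.41 kPa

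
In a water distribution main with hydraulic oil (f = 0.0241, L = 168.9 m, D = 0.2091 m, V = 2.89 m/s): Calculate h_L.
Formula: h_L = f \frac{L}{D} \frac{V^2}{2g}
h_L = 0.0241·(168.9/0.2091)·2.89²/(2·9.81) = 8.287 m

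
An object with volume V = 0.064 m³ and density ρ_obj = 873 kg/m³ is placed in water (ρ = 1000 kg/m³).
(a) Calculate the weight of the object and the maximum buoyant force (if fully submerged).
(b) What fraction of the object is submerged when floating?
(a) W=rho_obj*g*V=873*9.81*0.064=548.1 N; F_B(max)=rho*g*V=1000*9.81*0.064=627.8 N
(b) Floating fraction=rho_obj/rho=873/1000=0.873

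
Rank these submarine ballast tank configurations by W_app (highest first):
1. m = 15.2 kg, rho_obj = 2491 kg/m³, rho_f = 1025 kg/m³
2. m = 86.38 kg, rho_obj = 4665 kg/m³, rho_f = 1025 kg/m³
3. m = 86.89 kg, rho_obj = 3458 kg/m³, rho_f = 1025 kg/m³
Case 1: W_app = 87.76 N
Case 2: W_app = 661.2 N
Case 3: W_app = 599.7 N
Ranking (highest first): 2, 3, 1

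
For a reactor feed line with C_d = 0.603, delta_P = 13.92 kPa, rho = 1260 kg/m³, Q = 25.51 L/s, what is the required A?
Formula: Q = C_d A \sqrt{\frac{2 \Delta P}{\rho}}
Substituting knowns: 25.51 = 0.603·A·√(2·(13.92·1000)/1260)·1000
Solving for A: A = (25.51/1000)/(0.603·√(2·(13.92·1000)/1260)) = 0.009 m²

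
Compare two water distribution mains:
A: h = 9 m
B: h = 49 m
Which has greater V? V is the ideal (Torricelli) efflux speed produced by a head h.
V(A) = 13.29 m/s, V(B) = 31.01 m/s. Answer: B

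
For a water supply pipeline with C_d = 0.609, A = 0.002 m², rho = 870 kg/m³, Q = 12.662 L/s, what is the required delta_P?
Formula: Q = C_d A \sqrt{\frac{2 \Delta P}{\rho}}
Substituting knowns: 12.662 = 0.609·0.002·√(2·(delta_P·1000)/870)·1000
Solving for delta_P: delta_P = ((12.662/1000)/(0.609·0.002))²·870/2/1000 = 47.01 kPa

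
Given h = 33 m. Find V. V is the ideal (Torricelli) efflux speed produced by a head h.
Formula: V = \sqrt{2 g h}
V = √(2·9.81·33) = 25.45 m/s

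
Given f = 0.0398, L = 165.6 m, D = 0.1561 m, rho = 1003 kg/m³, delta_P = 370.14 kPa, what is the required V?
Formula: \Delta P = f \frac{L}{D} \frac{\rho V^2}{2}
Substituting knowns: 370.14 = 0.0398·(165.6/0.1561)·0.5·1003·V²/1000
Solving for V: V = √((370.14·1000)/(0.0398·(165.6/0.1561)·0.5·1003)) = 4.181 m/s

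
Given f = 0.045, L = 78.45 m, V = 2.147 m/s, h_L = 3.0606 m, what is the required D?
Formula: h_L = f \frac{L}{D} \frac{V^2}{2g}
Substituting knowns: 3.0606 = 0.045·(78.45/D)·2.147²/(2·9.81)
Solving for D: D = 0.045·78.45·2.147²/(2·9.81·3.0606) = 0.271 m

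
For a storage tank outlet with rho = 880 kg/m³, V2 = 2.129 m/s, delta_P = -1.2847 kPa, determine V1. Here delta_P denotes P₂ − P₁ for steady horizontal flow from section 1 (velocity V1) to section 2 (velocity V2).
Formula: \Delta P = \frac{1}{2} \rho (V_1^2 - V_2^2)
Substituting knowns: -1.2847 = 0.5·880·(V1² − 2.129²)/1000
Solving for V1: V1 = √(2.129² + 2·(-1.2847·1000)/880) = 1.27 m/s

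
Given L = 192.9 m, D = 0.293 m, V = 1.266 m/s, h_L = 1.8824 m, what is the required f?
Formula: h_L = f \frac{L}{D} \frac{V^2}{2g}
Substituting knowns: 1.8824 = f·(192.9/0.293)·1.266²/(2·9.81)
Solving for f: f = 1.8824·2·9.81/((192.9/0.293)·1.266²) = 0.035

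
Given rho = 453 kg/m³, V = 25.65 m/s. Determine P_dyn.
Formula: P_{dyn} = \frac{1}{2} \rho V^2
P_dyn = 0.5·453·25.65²/1000 = 149 kPa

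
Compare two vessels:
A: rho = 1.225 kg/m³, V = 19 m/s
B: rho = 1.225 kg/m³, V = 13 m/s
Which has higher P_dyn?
P_dyn(A) = 0.2211 kPa, P_dyn(B) = 0.1035 kPa. Answer: A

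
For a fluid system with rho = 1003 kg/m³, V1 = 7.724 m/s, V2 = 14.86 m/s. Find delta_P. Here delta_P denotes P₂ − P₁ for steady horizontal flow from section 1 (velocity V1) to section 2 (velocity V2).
Formula: \Delta P = \frac{1}{2} \rho (V_1^2 - V_2^2)
delta_P = 0.5·1003·(7.724² − 14.86²)/1000 = -80.82 kPa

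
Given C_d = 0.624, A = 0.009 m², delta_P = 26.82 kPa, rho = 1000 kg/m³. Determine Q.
Formula: Q = C_d A \sqrt{\frac{2 \Delta P}{\rho}}
Q = 0.624·0.009·√(2·(26.82·1000)/1000)·1000 = 41.13 L/s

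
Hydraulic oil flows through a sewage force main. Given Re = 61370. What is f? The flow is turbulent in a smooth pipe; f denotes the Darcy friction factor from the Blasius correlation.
Formula: f = \frac{0.316}{Re^{0.25}}
f = 0.316/61370^0.25 = 0.02008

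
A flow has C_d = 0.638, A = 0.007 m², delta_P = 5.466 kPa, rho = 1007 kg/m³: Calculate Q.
Formula: Q = C_d A \sqrt{\frac{2 \Delta P}{\rho}}
Q = 0.638·0.007·√(2·(5.466·1000)/1007)·1000 = 14.71 L/s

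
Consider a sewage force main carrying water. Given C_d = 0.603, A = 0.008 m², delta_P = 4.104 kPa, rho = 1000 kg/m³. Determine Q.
Formula: Q = C_d A \sqrt{\frac{2 \Delta P}{\rho}}
Q = 0.603·0.008·√(2·(4.104·1000)/1000)·1000 = 13.82 L/s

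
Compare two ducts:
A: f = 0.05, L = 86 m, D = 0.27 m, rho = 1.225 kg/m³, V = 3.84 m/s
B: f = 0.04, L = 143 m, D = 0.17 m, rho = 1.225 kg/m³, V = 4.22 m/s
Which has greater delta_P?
delta_P(A) = 0.1438 kPa, delta_P(B) = 0.367 kPa. Answer: B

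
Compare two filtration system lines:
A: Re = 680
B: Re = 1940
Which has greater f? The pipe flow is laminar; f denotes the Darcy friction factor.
f(A) = 0.09412, f(B) = 0.03299. Answer: A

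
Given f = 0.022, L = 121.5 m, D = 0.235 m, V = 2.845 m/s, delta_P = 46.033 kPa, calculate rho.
Formula: \Delta P = f \frac{L}{D} \frac{\rho V^2}{2}
Substituting knowns: 46.033 = 0.022·(121.5/0.235)·0.5·rho·2.845²/1000
Solving for rho: rho = (46.033·1000)/(0.022·(121.5/0.235)·0.5·2.845²) = 1000 kg/m³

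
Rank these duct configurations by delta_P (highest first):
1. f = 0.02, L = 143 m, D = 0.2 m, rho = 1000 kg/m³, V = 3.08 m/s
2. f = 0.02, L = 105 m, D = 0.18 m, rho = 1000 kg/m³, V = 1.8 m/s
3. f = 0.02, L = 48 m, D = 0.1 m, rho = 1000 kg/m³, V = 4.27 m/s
Case 1: delta_P = 67.83 kPa
Case 2: delta_P = 18.9 kPa
Case 3: delta_P = 87.52 kPa
Ranking (highest first): 3, 1, 2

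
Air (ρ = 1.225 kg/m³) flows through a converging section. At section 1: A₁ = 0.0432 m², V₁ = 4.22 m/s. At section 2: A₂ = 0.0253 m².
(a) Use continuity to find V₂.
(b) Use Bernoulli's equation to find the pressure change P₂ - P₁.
(a) Continuity: A₁V₁=A₂V₂ -> V₂=A₁V₁/A₂=0.0432*4.22/0.0253=7.21 m/s
(b) Bernoulli: P₂-P₁=0.5*rho*(V₁^2-V₂^2)/1000=0.5*1.225*(4.22^2-7.21^2)/1000=-0.02093 kPa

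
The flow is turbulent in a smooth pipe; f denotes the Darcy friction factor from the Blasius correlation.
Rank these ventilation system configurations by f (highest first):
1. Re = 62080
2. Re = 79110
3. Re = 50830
Case 1: f = 0.02002
Case 2: f = 0.01884
Case 3: f = 0.02105
Ranking (highest first): 3, 1, 2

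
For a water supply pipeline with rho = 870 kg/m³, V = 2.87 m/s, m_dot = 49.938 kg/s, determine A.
Formula: \dot{m} = \rho A V
Substituting knowns: 49.938 = 870·A·2.87
Solving for A: A = 49.938/(870·2.87) = 0.02 m²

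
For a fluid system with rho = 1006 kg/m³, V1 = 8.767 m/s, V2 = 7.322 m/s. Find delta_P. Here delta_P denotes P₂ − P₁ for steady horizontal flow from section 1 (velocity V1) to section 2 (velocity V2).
Formula: \Delta P = \frac{1}{2} \rho (V_1^2 - V_2^2)
delta_P = 0.5·1006·(8.767² − 7.322²)/1000 = 11.69 kPa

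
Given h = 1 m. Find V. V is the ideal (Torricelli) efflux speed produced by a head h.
Formula: V = \sqrt{2 g h}
V = √(2·9.81·1) = 4.429 m/s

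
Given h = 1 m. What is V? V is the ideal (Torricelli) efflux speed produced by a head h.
Formula: V = \sqrt{2 g h}
V = √(2·9.81·1) = 4.429 m/s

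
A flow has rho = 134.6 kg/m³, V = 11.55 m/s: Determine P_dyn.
Formula: P_{dyn} = \frac{1}{2} \rho V^2
P_dyn = 0.5·134.6·11.55²/1000 = 8.978 kPa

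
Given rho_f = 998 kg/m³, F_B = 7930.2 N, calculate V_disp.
Formula: F_B = \rho_f g V_{disp}
Substituting knowns: 7930.2 = 998·9.81·V_disp
Solving for V_disp: V_disp = 7930.2/(998·9.81) = 0.81 m³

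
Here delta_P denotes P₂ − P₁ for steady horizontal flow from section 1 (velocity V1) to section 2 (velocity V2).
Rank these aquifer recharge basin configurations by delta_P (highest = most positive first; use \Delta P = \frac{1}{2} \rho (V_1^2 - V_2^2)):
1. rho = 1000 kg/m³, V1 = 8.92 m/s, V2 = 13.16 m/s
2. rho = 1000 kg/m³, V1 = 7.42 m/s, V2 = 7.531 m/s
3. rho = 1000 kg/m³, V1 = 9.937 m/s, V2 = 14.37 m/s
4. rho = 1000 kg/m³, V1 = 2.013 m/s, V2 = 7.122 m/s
Case 1: delta_P = -46.81 kPa
Case 2: delta_P = -0.8298 kPa
Case 3: delta_P = -53.88 kPa
Case 4: delta_P = -23.34 kPa
Ranking (highest first): 2, 4, 1, 3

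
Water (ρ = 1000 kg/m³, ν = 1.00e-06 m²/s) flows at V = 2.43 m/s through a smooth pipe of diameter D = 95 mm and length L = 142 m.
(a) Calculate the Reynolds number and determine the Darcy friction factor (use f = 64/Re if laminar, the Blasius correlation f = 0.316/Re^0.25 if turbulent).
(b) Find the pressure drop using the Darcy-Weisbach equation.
(a) Re = V·D/ν = 2.43·0.095/1.00e-06 = 230850 → turbulent (Re > 4000); f = 0.316/Re^0.25 = 0.316/230850^0.25 = 0.014416 (Blasius is strictly valid for Re ≲ 1e5; used here as the smooth-pipe estimate the problem specifies)
(b) Darcy-Weisbach: ΔP = f·(L/D)·½ρV²/1000 = 0.014416·(142/0.095)·½·1000·2.43²/1000 = 63.62 kPa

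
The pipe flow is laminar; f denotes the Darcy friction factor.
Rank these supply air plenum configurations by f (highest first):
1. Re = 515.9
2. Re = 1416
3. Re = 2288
Case 1: f = 0.1241
Case 2: f = 0.0452
Case 3: f = 0.02797
Ranking (highest first): 1, 2, 3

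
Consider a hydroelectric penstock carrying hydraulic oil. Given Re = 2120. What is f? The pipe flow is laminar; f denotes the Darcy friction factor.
Formula: f = \frac{64}{Re}
f = 64/2120 = 0.03019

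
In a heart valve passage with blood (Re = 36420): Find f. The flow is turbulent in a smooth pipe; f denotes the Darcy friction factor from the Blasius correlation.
Formula: f = \frac{0.316}{Re^{0.25}}
f = 0.316/36420^0.25 = 0.02287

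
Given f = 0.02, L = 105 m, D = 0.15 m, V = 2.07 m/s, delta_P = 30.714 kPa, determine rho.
Formula: \Delta P = f \frac{L}{D} \frac{\rho V^2}{2}
Substituting knowns: 30.714 = 0.02·(105/0.15)·0.5·rho·2.07²/1000
Solving for rho: rho = (30.714·1000)/(0.02·(105/0.15)·0.5·2.07²) = 1024 kg/m³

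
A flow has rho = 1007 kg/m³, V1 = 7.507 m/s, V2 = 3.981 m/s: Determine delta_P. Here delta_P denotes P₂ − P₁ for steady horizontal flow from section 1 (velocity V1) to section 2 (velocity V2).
Formula: \Delta P = \frac{1}{2} \rho (V_1^2 - V_2^2)
delta_P = 0.5·1007·(7.507² − 3.981²)/1000 = 20.4 kPa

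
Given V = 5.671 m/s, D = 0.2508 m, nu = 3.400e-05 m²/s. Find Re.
Formula: Re = \frac{V D}{\nu}
Re = 5.671·0.2508/3.400e-05 = 41832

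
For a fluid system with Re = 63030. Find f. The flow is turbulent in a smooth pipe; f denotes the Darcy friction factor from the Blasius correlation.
Formula: f = \frac{0.316}{Re^{0.25}}
f = 0.316/63030^0.25 = 0.01994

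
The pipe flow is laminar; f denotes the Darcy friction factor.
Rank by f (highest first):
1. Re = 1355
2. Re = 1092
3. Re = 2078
Case 1: f = 0.04723
Case 2: f = 0.05861
Case 3: f = 0.0308
Ranking (highest first): 2, 1, 3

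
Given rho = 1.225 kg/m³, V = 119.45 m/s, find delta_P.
Formula: V = \sqrt{\frac{2 \Delta P}{\rho}}
Substituting knowns: 119.45 = √(2·(delta_P·1000)/1.225)
Solving for delta_P: delta_P = 119.45²·1.225/2/1000 = 8.739 kPa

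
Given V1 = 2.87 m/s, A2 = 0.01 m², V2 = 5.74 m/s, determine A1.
Formula: V_2 = \frac{A_1 V_1}{A_2}
Substituting knowns: 5.74 = A1·2.87/0.01
Solving for A1: A1 = 5.74·0.01/2.87 = 0.02 m²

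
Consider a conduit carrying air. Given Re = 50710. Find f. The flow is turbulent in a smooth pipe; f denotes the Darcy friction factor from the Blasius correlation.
Formula: f = \frac{0.316}{Re^{0.25}}
f = 0.316/50710^0.25 = 0.02106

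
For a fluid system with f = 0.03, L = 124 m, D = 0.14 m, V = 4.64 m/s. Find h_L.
Formula: h_L = f \frac{L}{D} \frac{V^2}{2g}
h_L = 0.03·(124/0.14)·4.64²/(2·9.81) = 29.16 m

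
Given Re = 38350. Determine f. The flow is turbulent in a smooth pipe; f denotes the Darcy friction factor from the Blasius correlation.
Formula: f = \frac{0.316}{Re^{0.25}}
f = 0.316/38350^0.25 = 0.02258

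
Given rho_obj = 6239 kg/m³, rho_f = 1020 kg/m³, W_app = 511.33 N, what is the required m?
Formula: W_{app} = mg\left(1 - \frac{\rho_f}{\rho_{obj}}\right)
Substituting knowns: 511.33 = m·9.81·(1 − 1020/6239)
Solving for m: m = 511.33/(9.81·(1 − 1020/6239)) = 62.31 kg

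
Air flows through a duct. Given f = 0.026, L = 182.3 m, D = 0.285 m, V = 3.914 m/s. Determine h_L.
Formula: h_L = f \frac{L}{D} \frac{V^2}{2g}
h_L = 0.026·(182.3/0.285)·3.914²/(2·9.81) = 12.99 m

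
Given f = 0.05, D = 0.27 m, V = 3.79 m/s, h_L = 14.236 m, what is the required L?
Formula: h_L = f \frac{L}{D} \frac{V^2}{2g}
Substituting knowns: 14.236 = 0.05·(L/0.27)·3.79²/(2·9.81)
Solving for L: L = 14.236·2·9.81·0.27/(0.05·3.79²) = 105 m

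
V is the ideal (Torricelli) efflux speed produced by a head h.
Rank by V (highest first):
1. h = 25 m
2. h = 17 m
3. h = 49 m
Case 1: V = 22.15 m/s
Case 2: V = 18.26 m/s
Case 3: V = 31.01 m/s
Ranking (highest first): 3, 1, 2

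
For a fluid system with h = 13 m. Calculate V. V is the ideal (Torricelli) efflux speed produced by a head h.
Formula: V = \sqrt{2 g h}
V = √(2·9.81·13) = 15.97 m/s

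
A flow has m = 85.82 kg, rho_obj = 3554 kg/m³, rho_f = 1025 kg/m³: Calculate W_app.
Formula: W_{app} = mg\left(1 - \frac{\rho_f}{\rho_{obj}}\right)
W_app = 85.82·9.81·(1 − 1025/3554) = 599.1 N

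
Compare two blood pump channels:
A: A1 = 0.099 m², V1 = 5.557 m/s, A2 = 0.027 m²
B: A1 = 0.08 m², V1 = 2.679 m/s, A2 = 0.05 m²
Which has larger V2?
V2(A) = 20.38 m/s, V2(B) = 4.286 m/s. Answer: A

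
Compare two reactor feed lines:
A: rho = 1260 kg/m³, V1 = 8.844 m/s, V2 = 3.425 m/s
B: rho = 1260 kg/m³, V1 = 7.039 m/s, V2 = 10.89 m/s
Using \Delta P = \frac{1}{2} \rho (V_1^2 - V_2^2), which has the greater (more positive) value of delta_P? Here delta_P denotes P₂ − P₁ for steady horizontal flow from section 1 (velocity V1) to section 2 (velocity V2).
delta_P(A) = 41.89 kPa, delta_P(B) = -43.5 kPa. Answer: A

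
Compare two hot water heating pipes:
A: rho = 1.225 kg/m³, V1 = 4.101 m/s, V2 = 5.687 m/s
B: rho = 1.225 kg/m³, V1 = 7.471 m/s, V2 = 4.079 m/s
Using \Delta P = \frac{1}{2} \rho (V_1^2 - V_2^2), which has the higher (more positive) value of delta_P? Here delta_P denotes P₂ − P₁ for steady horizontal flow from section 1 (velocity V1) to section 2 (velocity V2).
delta_P(A) = -0.009508 kPa, delta_P(B) = 0.024 kPa. Answer: B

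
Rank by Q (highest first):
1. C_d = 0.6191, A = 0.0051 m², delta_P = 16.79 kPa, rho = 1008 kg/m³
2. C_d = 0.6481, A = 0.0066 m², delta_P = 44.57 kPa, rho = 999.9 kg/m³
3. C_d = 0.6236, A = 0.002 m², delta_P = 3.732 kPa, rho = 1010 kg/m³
Case 1: Q = 18.22 L/s
Case 2: Q = 40.39 L/s
Case 3: Q = 3.39 L/s
Ranking (highest first): 2, 1, 3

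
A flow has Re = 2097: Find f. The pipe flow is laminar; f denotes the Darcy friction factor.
Formula: f = \frac{64}{Re}
f = 64/2097 = 0.03052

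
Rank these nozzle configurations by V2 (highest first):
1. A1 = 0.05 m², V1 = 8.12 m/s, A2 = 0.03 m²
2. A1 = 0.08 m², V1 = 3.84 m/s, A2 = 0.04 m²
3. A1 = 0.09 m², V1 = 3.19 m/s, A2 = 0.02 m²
Case 1: V2 = 13.53 m/s
Case 2: V2 = 7.68 m/s
Case 3: V2 = 14.35 m/s
Ranking (highest first): 3, 1, 2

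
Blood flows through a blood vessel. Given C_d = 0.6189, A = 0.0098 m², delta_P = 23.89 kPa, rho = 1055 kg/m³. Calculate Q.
Formula: Q = C_d A \sqrt{\frac{2 \Delta P}{\rho}}
Q = 0.6189·0.0098·√(2·(23.89·1000)/1055)·1000 = 40.82 L/s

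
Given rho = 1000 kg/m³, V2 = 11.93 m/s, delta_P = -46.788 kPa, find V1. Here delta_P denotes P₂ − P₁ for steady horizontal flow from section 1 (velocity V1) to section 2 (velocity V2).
Formula: \Delta P = \frac{1}{2} \rho (V_1^2 - V_2^2)
Substituting knowns: -46.788 = 0.5·1000·(V1² − 11.93²)/1000
Solving for V1: V1 = √(11.93² + 2·(-46.788·1000)/1000) = 6.982 m/s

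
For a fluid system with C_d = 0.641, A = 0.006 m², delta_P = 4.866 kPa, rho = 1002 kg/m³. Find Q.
Formula: Q = C_d A \sqrt{\frac{2 \Delta P}{\rho}}
Q = 0.641·0.006·√(2·(4.866·1000)/1002)·1000 = 11.99 L/s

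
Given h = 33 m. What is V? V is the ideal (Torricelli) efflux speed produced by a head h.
Formula: V = \sqrt{2 g h}
V = √(2·9.81·33) = 25.45 m/s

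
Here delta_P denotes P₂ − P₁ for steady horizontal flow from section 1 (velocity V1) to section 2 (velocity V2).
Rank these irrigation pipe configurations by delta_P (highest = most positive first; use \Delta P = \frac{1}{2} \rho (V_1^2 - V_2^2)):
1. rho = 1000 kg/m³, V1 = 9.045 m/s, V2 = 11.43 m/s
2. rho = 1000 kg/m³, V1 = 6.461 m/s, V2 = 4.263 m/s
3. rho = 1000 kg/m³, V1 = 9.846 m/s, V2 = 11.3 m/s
Case 1: delta_P = -24.42 kPa
Case 2: delta_P = 11.79 kPa
Case 3: delta_P = -15.37 kPa
Ranking (highest first): 2, 3, 1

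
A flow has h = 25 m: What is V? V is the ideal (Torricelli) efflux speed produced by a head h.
Formula: V = \sqrt{2 g h}
V = √(2·9.81·25) = 22.15 m/s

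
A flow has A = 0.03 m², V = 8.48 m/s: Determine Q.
Formula: Q = A V
Q = 0.03·8.48·1000 = 254.4 L/s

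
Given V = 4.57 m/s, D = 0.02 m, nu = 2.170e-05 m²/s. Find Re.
Formula: Re = \frac{V D}{\nu}
Re = 4.57·0.02/2.170e-05 = 4212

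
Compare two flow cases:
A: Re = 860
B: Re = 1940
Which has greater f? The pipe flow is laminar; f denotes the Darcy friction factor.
f(A) = 0.07442, f(B) = 0.03299. Answer: A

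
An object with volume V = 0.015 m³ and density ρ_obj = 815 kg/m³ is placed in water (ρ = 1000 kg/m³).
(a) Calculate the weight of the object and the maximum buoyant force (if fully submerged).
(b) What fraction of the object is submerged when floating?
(a) W=rho_obj*g*V=815*9.81*0.015=119.9 N; F_B(max)=rho*g*V=1000*9.81*0.015=147.2 N
(b) Floating fraction=rho_obj/rho=815/1000=0.815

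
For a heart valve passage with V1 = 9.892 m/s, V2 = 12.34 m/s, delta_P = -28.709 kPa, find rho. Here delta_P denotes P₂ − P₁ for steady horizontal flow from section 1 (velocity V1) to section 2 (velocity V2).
Formula: \Delta P = \frac{1}{2} \rho (V_1^2 - V_2^2)
Substituting knowns: -28.709 = 0.5·rho·(9.892² − 12.34²)/1000
Solving for rho: rho = 2·(-28.709·1000)/(9.892² − 12.34²) = 1055 kg/m³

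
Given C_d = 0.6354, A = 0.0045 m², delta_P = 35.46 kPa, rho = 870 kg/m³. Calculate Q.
Formula: Q = C_d A \sqrt{\frac{2 \Delta P}{\rho}}
Q = 0.6354·0.0045·√(2·(35.46·1000)/870)·1000 = 25.82 L/s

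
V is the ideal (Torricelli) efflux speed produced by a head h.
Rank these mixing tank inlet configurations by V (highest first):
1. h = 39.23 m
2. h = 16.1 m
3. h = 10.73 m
Case 1: V = 27.74 m/s
Case 2: V = 17.77 m/s
Case 3: V = 14.51 m/s
Ranking (highest first): 1, 2, 3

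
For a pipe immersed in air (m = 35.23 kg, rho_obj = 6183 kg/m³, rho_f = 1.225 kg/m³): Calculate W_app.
Formula: W_{app} = mg\left(1 - \frac{\rho_f}{\rho_{obj}}\right)
W_app = 35.23·9.81·(1 − 1.225/6183) = 345.5 N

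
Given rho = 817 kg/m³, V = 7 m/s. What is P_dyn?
Formula: P_{dyn} = \frac{1}{2} \rho V^2
P_dyn = 0.5·817·7²/1000 = 20.02 kPa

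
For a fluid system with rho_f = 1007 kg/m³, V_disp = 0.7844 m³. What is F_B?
Formula: F_B = \rho_f g V_{disp}
F_B = 1007·9.81·0.7844 = 7749 N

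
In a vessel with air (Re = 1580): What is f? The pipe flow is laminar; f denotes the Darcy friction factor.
Formula: f = \frac{64}{Re}
f = 64/1580 = 0.04051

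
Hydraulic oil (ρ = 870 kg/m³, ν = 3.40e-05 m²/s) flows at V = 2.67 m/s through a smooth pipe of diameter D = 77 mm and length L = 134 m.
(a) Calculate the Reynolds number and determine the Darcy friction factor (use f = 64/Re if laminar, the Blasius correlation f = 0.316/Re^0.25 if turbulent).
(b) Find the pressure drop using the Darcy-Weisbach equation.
(a) Re = V·D/ν = 2.67·0.077/3.40e-05 = 6046.8 → turbulent (Re > 4000); f = 0.316/Re^0.25 = 0.316/6046.8^0.25 = 0.035835
(b) Darcy-Weisbach: ΔP = f·(L/D)·½ρV²/1000 = 0.035835·(134/0.077)·½·870·2.67²/1000 = 193.4 kPa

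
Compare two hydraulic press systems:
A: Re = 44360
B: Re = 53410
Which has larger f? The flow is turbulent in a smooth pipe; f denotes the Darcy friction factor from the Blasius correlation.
f(A) = 0.02177, f(B) = 0.02079. Answer: A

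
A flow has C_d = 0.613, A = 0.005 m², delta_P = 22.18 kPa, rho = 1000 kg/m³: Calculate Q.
Formula: Q = C_d A \sqrt{\frac{2 \Delta P}{\rho}}
Q = 0.613·0.005·√(2·(22.18·1000)/1000)·1000 = 20.41 L/s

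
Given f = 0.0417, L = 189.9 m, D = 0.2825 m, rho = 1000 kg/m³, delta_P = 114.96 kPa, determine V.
Formula: \Delta P = f \frac{L}{D} \frac{\rho V^2}{2}
Substituting knowns: 114.96 = 0.0417·(189.9/0.2825)·0.5·1000·V²/1000
Solving for V: V = √((114.96·1000)/(0.0417·(189.9/0.2825)·0.5·1000)) = 2.864 m/s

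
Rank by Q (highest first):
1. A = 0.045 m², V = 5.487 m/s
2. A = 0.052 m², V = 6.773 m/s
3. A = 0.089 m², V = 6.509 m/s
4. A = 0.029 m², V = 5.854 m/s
Case 1: Q = 246.9 L/s
Case 2: Q = 352.2 L/s
Case 3: Q = 579.3 L/s
Case 4: Q = 169.8 L/s
Ranking (highest first): 3, 2, 1, 4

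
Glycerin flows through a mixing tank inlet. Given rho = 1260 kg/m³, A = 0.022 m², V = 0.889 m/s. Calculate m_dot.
Formula: \dot{m} = \rho A V
m_dot = 1260·0.022·0.889 = 24.64 kg/s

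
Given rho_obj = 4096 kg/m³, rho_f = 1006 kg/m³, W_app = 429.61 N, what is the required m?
Formula: W_{app} = mg\left(1 - \frac{\rho_f}{\rho_{obj}}\right)
Substituting knowns: 429.61 = m·9.81·(1 − 1006/4096)
Solving for m: m = 429.61/(9.81·(1 − 1006/4096)) = 58.05 kg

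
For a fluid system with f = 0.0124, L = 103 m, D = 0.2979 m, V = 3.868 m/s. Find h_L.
Formula: h_L = f \frac{L}{D} \frac{V^2}{2g}
h_L = 0.0124·(103/0.2979)·3.868²/(2·9.81) = 3.269 m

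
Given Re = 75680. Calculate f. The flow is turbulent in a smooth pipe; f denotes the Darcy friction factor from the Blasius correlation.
Formula: f = \frac{0.316}{Re^{0.25}}
f = 0.316/75680^0.25 = 0.01905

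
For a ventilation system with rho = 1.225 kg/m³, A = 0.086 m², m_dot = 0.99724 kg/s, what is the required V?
Formula: \dot{m} = \rho A V
Substituting knowns: 0.99724 = 1.225·0.086·V
Solving for V: V = 0.99724/(1.225·0.086) = 9.466 m/s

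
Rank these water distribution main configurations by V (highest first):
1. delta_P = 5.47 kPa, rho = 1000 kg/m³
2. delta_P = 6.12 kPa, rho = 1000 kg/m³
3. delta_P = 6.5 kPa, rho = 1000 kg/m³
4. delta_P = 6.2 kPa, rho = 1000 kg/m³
Case 1: V = 3.308 m/s
Case 2: V = 3.499 m/s
Case 3: V = 3.606 m/s
Case 4: V = 3.521 m/s
Ranking (highest first): 3, 4, 2, 1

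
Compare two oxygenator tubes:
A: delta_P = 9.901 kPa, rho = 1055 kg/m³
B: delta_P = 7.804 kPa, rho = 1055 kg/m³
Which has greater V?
V(A) = 4.332 m/s, V(B) = 3.846 m/s. Answer: A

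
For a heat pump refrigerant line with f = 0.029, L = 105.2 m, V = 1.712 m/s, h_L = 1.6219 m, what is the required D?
Formula: h_L = f \frac{L}{D} \frac{V^2}{2g}
Substituting knowns: 1.6219 = 0.029·(105.2/D)·1.712²/(2·9.81)
Solving for D: D = 0.029·105.2·1.712²/(2·9.81·1.6219) = 0.281 m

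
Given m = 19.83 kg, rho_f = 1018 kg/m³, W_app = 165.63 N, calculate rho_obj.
Formula: W_{app} = mg\left(1 - \frac{\rho_f}{\rho_{obj}}\right)
Substituting knowns: 165.63 = 19.83·9.81·(1 − 1018/rho_obj)
Solving for rho_obj: rho_obj = 1018/(1 − 165.63/(19.83·9.81)) = 6852 kg/m³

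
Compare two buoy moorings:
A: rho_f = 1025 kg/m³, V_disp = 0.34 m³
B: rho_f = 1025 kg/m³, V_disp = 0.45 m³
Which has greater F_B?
F_B(A) = 3419 N, F_B(B) = 4525 N. Answer: B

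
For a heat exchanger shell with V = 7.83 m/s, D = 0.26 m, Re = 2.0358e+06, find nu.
Formula: Re = \frac{V D}{\nu}
Substituting knowns: 2.0358e+06 = 7.83·0.26/nu
Solving for nu: nu = 7.83·0.26/2.0358e+06 = 1.000e-06 m²/s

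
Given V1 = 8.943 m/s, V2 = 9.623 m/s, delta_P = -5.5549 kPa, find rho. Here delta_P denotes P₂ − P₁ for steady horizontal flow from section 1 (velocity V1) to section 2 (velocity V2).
Formula: \Delta P = \frac{1}{2} \rho (V_1^2 - V_2^2)
Substituting knowns: -5.5549 = 0.5·rho·(8.943² − 9.623²)/1000
Solving for rho: rho = 2·(-5.5549·1000)/(8.943² − 9.623²) = 880 kg/m³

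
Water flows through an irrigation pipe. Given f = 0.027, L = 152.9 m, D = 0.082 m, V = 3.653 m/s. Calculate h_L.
Formula: h_L = f \frac{L}{D} \frac{V^2}{2g}
h_L = 0.027·(152.9/0.082)·3.653²/(2·9.81) = 34.24 m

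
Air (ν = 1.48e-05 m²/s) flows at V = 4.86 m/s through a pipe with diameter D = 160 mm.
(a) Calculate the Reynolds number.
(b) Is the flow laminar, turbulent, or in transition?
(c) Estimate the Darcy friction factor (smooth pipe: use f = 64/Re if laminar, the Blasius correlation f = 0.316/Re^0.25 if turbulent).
(a) Re = V·D/ν = 4.86·0.16/1.48e-05 = 52541
(b) Flow regime: turbulent (Re > 4000)
(c) Friction factor: f = 0.316/Re^0.25 = 0.316/52541^0.25 = 0.02087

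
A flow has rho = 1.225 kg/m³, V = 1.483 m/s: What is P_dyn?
Formula: P_{dyn} = \frac{1}{2} \rho V^2
P_dyn = 0.5·1.225·1.483²/1000 = 0.001347 kPa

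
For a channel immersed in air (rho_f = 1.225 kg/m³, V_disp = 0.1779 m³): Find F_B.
Formula: F_B = \rho_f g V_{disp}
F_B = 1.225·9.81·0.1779 = 2.138 N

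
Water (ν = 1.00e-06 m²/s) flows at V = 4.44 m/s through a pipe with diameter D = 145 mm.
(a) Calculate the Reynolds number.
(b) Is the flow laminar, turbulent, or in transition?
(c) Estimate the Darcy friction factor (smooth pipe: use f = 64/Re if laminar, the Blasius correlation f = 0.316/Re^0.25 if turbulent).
(a) Re = V·D/ν = 4.44·0.145/1.00e-06 = 643800
(b) Flow regime: turbulent (Re > 4000)
(c) Friction factor: f = 0.316/Re^0.25 = 0.316/643800^0.25 = 0.01116 (Blasius is strictly valid for Re ≲ 1e5; used here as the smooth-pipe estimate the problem specifies)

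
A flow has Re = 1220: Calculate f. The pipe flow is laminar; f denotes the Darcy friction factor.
Formula: f = \frac{64}{Re}
f = 64/1220 = 0.05246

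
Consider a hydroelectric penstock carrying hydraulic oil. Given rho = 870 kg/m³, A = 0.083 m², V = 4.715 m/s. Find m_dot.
Formula: \dot{m} = \rho A V
m_dot = 870·0.083·4.715 = 340.5 kg/s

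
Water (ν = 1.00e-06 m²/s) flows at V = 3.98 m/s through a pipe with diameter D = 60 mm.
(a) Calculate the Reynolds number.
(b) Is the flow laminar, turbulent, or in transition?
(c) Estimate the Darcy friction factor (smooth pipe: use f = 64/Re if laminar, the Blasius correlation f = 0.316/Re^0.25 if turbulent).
(a) Re = V·D/ν = 3.98·0.06/1.00e-06 = 238800
(b) Flow regime: turbulent (Re > 4000)
(c) Friction factor: f = 0.316/Re^0.25 = 0.316/238800^0.25 = 0.01429 (Blasius is strictly valid for Re ≲ 1e5; used here as the smooth-pipe estimate the problem specifies)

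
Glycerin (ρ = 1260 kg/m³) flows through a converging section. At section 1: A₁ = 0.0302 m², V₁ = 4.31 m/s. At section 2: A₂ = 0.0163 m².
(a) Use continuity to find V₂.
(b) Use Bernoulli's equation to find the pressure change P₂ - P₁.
(a) Continuity: A₁V₁=A₂V₂ -> V₂=A₁V₁/A₂=0.0302*4.31/0.0163=7.99 m/s
(b) Bernoulli: P₂-P₁=0.5*rho*(V₁^2-V₂^2)/1000=0.5*1260*(4.31^2-7.99^2)/1000=-28.52 kPa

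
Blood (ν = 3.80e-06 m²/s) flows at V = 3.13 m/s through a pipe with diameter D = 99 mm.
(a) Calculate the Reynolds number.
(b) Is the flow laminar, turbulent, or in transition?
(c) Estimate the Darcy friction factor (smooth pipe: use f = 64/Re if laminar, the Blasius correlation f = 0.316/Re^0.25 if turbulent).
(a) Re = V·D/ν = 3.13·0.099/3.80e-06 = 81545
(b) Flow regime: turbulent (Re > 4000)
(c) Friction factor: f = 0.316/Re^0.25 = 0.316/81545^0.25 = 0.0187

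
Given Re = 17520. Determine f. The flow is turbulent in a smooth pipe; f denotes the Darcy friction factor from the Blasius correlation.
Formula: f = \frac{0.316}{Re^{0.25}}
f = 0.316/17520^0.25 = 0.02747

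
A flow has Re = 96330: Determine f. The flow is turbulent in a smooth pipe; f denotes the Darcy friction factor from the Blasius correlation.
Formula: f = \frac{0.316}{Re^{0.25}}
f = 0.316/96330^0.25 = 0.01794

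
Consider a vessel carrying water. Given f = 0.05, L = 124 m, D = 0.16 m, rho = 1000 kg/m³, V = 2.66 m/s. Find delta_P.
Formula: \Delta P = f \frac{L}{D} \frac{\rho V^2}{2}
delta_P = 0.05·(124/0.16)·0.5·1000·2.66²/1000 = 137.1 kPa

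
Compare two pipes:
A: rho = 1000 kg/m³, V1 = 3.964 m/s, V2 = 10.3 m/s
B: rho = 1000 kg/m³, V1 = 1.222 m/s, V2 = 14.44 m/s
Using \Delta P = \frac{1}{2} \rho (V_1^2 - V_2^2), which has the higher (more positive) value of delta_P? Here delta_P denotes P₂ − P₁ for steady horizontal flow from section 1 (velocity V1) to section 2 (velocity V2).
delta_P(A) = -45.19 kPa, delta_P(B) = -103.5 kPa. Answer: A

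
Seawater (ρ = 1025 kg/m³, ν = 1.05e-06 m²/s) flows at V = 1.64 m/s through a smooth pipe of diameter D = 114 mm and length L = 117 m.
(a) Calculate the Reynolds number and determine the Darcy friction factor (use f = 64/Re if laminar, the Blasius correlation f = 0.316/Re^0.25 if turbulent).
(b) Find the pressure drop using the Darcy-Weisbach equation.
(a) Re = V·D/ν = 1.64·0.114/1.05e-06 = 178060 → turbulent (Re > 4000); f = 0.316/Re^0.25 = 0.316/178060^0.25 = 0.015383 (Blasius is strictly valid for Re ≲ 1e5; used here as the smooth-pipe estimate the problem specifies)
(b) Darcy-Weisbach: ΔP = f·(L/D)·½ρV²/1000 = 0.015383·(117/0.114)·½·1025·1.64²/1000 = 21.76 kPa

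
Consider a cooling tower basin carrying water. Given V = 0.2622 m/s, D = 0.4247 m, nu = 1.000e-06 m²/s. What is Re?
Formula: Re = \frac{V D}{\nu}
Re = 0.2622·0.4247/1.000e-06 = 111356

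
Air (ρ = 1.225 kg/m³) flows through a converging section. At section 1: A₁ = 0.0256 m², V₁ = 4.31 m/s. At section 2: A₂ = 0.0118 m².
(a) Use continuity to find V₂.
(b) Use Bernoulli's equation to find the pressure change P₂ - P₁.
(a) Continuity: A₁V₁=A₂V₂ -> V₂=A₁V₁/A₂=0.0256*4.31/0.0118=9.35 m/s
(b) Bernoulli: P₂-P₁=0.5*rho*(V₁^2-V₂^2)/1000=0.5*1.225*(4.31^2-9.35^2)/1000=-0.04217 kPa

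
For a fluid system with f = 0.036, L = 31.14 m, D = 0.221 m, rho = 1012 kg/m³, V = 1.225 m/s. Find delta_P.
Formula: \Delta P = f \frac{L}{D} \frac{\rho V^2}{2}
delta_P = 0.036·(31.14/0.221)·0.5·1012·1.225²/1000 = 3.852 kPa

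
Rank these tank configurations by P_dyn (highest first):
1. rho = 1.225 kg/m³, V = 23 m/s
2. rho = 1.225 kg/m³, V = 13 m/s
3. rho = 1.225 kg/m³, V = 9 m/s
Case 1: P_dyn = 0.324 kPa
Case 2: P_dyn = 0.1035 kPa
Case 3: P_dyn = 0.04961 kPa
Ranking (highest first): 1, 2, 3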